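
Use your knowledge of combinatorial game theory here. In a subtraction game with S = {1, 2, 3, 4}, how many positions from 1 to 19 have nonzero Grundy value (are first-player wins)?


Subtraction set S = {1, 2, 3, 4}, so G(n) = n mod 5.
G(n) = 0 when n is a multiple of 5.
Multiples of 5 in [1, 19]: 3
N-positions (nonzero Grundy) = 19 - 3 = 16

16


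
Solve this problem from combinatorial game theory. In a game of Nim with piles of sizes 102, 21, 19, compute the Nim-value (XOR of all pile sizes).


We need the XOR (exclusive or) of all pile sizes.
After XOR-ing pile 1 (size 102): 0 XOR 102 = 102
After XOR-ing pile 2 (size 21): 102 XOR 21 = 115
After XOR-ing pile 3 (size 19): 115 XOR 19 = 96
The Nim-value of this position is 96.

96


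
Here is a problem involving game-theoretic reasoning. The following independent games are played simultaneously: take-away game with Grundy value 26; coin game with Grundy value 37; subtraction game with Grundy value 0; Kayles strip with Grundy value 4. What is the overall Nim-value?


By the Sprague-Grundy theorem, the Grundy value of a sum of games is the XOR of individual Grundy values.
take-away game: Grundy value = 26. Running XOR: 0 XOR 26 = 26
coin game: Grundy value = 37. Running XOR: 26 XOR 37 = 63
subtraction game: Grundy value = 0. Running XOR: 63 XOR 0 = 63
Kayles strip: Grundy value = 4. Running XOR: 63 XOR 4 = 59
The combined Grundy value is 59.

59


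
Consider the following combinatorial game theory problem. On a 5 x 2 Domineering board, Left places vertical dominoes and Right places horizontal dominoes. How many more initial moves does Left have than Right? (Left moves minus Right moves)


Board is 5 x 2 (rows x cols).
Left (vertical) placements: (rows-1) * cols = 4 * 2 = 8
Right (horizontal) placements: rows * (cols-1) = 5 * 1 = 5
Advantage = Left - Right = 8 - 5 = 3

3


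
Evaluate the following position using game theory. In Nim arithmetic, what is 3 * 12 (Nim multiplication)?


Nim multiplication is bilinear over XOR: (u XOR v) * w = (u*w) XOR (v*w).
So we split each operand into its bit components and XOR the pairwise Nim products.
3 = 1 + 2 (as XOR of powers of 2).
12 = 4 + 8 (as XOR of powers of 2).
Using the standard Nim-product table on single bits:
  2*2 = 3,   2*4 = 8,   2*8 = 12,
  4*4 = 6,   4*8 = 11,  8*8 = 13,
and  1*x = x (identity), k*l = l*k (commutative).
Pairwise Nim products:
  1 * 4 = 4
  1 * 8 = 8
  2 * 4 = 8
  2 * 8 = 12
XOR them: 4 XOR 8 XOR 8 XOR 12 = 8.
Result: 3 * 12 = 8 (in Nim).

8


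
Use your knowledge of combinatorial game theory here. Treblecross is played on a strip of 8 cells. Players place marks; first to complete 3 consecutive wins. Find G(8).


Treblecross: place X on empty cells; 3-in-a-row wins.
Playing within two cells of an existing X lets the opponent win at once, so sensible play treats the cells i-2..i+2 around each X as dead. The player left with no safe cell loses, so this is a normal-play take-away game on strips of safe cells.
Placing X at cell i (0-indexed) of a strip of k safe cells leaves independent strips of sizes max(0, i-2) and max(0, k-i-3). Hence G(k) = mex{ G(max(0,i-2)) XOR G(max(0,k-i-3)) : 0 <= i < k }, with G(0) = 0.
G(1): splits (0,0):0^0=0 -> mex({0}) = 1
G(2): splits (0,0):0^0=0 -> mex({0}) = 1
G(3): splits (0,0):0^0=0 -> mex({0}) = 1
G(4): splits (0,1):0^1=1 (0,0):0^0=0 -> mex({0, 1}) = 2
G(5): splits (0,2):0^1=1 (0,1):0^1=1 (0,0):0^0=0 -> mex({0, 1}) = 2
G(6) = mex({1}) = 0
G(7) = mex({0, 1, 2}) = 3
G(8) = mex({0, 1, 2}) = 3
Therefore G(8) = 3.

3


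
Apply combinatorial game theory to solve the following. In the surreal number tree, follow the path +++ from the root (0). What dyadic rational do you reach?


Sign expansion: +++
Rule: track bounds (lo, hi), initially (-inf, +inf). On '+', the current value becomes lo and we move to the simplest number in (value, hi): value + 1 if hi = +inf, otherwise the midpoint (value + hi)/2. On '-', the current value becomes hi and we move to value - 1 if lo = -inf, otherwise the midpoint (lo + value)/2.
Start at 0.
Step 1: sign = +, move right. Bounds: (0, +inf). Value = 1
Step 2: sign = +, move right. Bounds: (1, +inf). Value = 2
Step 3: sign = +, move right. Bounds: (2, +inf). Value = 3
The surreal number with sign expansion +++ is 3.

3


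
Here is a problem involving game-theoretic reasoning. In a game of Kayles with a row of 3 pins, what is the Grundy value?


Kayles: a move removes 1 or 2 adjacent pins from a contiguous row.
Removing pins from a row of k leaves two independent rows (a, b) with a + b = k - 1 (one pin) or a + b = k - 2 (two pins); an end removal gives a = 0.
By Sprague-Grundy, G(k) = mex{ G(a) XOR G(b) } over all these splits. G(0) = 0.
G(1): splits (0,0):0^0=0 -> mex({0}) = 1
G(2): splits (0,1):0^1=1 (0,0):0^0=0 -> mex({0, 1}) = 2
G(3): splits (0,2):0^2=2 (1,1):1^1=0 (0,1):0^1=1 -> mex({0, 1, 2}) = 3
Therefore G(3) = 3.

3


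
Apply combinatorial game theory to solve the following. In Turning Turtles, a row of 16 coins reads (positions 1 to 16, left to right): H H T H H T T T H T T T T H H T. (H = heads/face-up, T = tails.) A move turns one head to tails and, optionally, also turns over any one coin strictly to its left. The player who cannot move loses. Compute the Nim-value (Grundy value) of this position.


Coins: H H T H H T T T H T T T T H H T
Key fact: a single head at position k behaves exactly like a Nim heap of size k (turning it to T and optionally flipping a coin at j < k corresponds to moving the heap from k to j, or to 0), and heads combine as a disjunctive sum (two heads at the same place would cancel, matching j XOR j = 0). So the Nim-value is the XOR of the 1-indexed positions of the heads.
Face-up positions (1-indexed): [1, 2, 4, 5, 9, 14, 15]
XOR 0 with 1: 0 XOR 1 = 1
XOR 1 with 2: 1 XOR 2 = 3
XOR 3 with 4: 3 XOR 4 = 7
XOR 7 with 5: 7 XOR 5 = 2
XOR 2 with 9: 2 XOR 9 = 11
XOR 11 with 14: 11 XOR 14 = 5
XOR 5 with 15: 5 XOR 15 = 10
Nim-value = 10

10


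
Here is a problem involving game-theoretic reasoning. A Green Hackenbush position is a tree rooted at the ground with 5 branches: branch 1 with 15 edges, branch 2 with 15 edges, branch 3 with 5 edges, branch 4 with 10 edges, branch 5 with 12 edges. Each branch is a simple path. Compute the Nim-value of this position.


The tree has 5 branches from the ground vertex.
In Green Hackenbush, the Nim-value of a simple path of length k is k.
Branch 1: length 15, Nim-value = 15
Branch 2: length 15, Nim-value = 15
Branch 3: length 5, Nim-value = 5
Branch 4: length 10, Nim-value = 10
Branch 5: length 12, Nim-value = 12
Total Nim-value = XOR of all branch values:
0 XOR 15 = 15
15 XOR 15 = 0
0 XOR 5 = 5
5 XOR 10 = 15
15 XOR 12 = 3
Nim-value of the tree = 3

3


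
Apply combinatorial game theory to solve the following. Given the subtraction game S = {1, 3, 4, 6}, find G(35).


The subtraction set is S = {1, 3, 4, 6}.
G(k) = mex{ G(k - s) : s in S, s <= k }. We compute iteratively: G(0) = 0.
G(1) = mex({0}) = 1
G(2) = mex({1}) = 0
G(3) = mex({0}) = 1
G(4) = mex({0, 1}) = 2
G(5) = mex({0, 1, 2}) = 3
G(6) = mex({0, 1, 3}) = 2
G(7) = mex({1, 2}) = 0
G(8) = mex({0, 2, 3}) = 1
G(9) = mex({1, 2, 3}) = 0
G(10) = mex({0, 2}) = 1
G(11) = mex({0, 1, 3}) = 2
G(12) = mex({0, 1, 2}) = 3
Observe that G(7)..G(12) = 0, 1, 0, 1, 2, 3 repeats G(0)..G(5) = 0, 1, 0, 1, 2, 3.
For k >= max(S) = 6, G(k) is determined by the previous 6 values G(k-6)..G(k-1); a window of 6 consecutive values has recurred shifted by 7, so by induction G(k + 7) = G(k) for all k >= 0: the sequence is periodic from the start with period 7.
One period: G(0..6) = 0, 1, 0, 1, 2, 3, 2.
35 mod 7 = 0, so G(35) = G(0) = 0.

0


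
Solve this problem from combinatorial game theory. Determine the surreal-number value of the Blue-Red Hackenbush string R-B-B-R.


Edges (from ground): R-B-B-R
By Berlekamp's sign-expansion rule, a Blue-Red Hackenbush stalk has the value of the surreal number whose sign sequence is the edge sequence with B -> + and R -> -.
Sign sequence: -++-
Trace the sign expansion in the surreal number tree, starting from 0:
Edge 1: R (sign -) -> bounds (-inf, 0), value = -1
Edge 2: B (sign +) -> bounds (-1, 0), value = -1/2
Edge 3: B (sign +) -> bounds (-1/2, 0), value = -1/4
Edge 4: R (sign -) -> bounds (-1/2, -1/4), value = -3/8
Game value = -3/8

-3/8


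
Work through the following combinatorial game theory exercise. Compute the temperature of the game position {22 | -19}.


The game is {22 | -19}, a switch {a | b} with numbers a > b.
Cooling {a | b} by t gives {a - t | b + t}, which stops being hot when a - t = b + t, i.e. at t = (a - b)/2. So the temperature of a switch is (a - b)/2.
Temperature = (Left option - Right option) / 2
= (22 - (-19)) / 2
= 41 / 2
= 41/2

41/2


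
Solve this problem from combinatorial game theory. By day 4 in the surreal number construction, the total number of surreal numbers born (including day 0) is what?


Day 0: {|} = 0 is born. Count = 1.
Day n: the number of surreal numbers born by day n is 2^(n+1) - 1.
By day 0: 2^1 - 1 = 1
By day 1: 2^2 - 1 = 3
By day 2: 2^3 - 1 = 7
By day 3: 2^4 - 1 = 15
By day 4: 2^5 - 1 = 31
By day 4: 31 surreal numbers.

31


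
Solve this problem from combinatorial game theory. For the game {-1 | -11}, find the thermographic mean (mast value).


Game = {-1 | -11}, a switch {a | b} with numbers a > b.
Its thermograph has left wall a - t and right wall b + t, which meet at t = (a - b)/2, where both equal (a + b)/2. So the mast (mean value) is at (a + b)/2.
Mean = (-1 + (-11))/2 = -12/2 = -6

-6


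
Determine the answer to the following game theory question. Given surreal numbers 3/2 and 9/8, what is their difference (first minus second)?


x = 3/2, y = 9/8
Converting to common denominator: 8
x = 12/8, y = 9/8
x - y = 3/2 - 9/8 = 3/8

3/8


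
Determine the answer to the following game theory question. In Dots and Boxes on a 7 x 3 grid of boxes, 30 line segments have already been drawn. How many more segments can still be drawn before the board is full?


Grid: 7 x 3 boxes, i.e. 8 rows and 4 columns of dots.
Horizontal edges: (rows + 1) * cols = 8 * 3 = 24
Vertical edges: rows * (cols + 1) = 7 * 4 = 28
Total edges: 24 + 28 = 52
Edges drawn: 30
Remaining: 52 - 30 = 22

22


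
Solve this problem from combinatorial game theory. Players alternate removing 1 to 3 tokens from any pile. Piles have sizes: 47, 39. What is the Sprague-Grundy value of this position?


Subtraction set: {1, 2, 3}
For this subtraction set, G(n) = n mod 4 (period = max + 1 = 4).
Pile 1 (size 47): G(47) = 47 mod 4 = 3
Pile 2 (size 39): G(39) = 39 mod 4 = 3
Total Grundy value = XOR of all: 3 XOR 3 = 0

0


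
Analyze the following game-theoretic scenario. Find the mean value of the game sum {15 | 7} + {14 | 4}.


G1 = {15 | 7}, G2 = {14 | 4}
Each is a switch {a | b} with numbers a > b; its mean value is (a + b)/2, and mean value is additive over game sums: m(G1 + G2) = m(G1) + m(G2).
Mean of G1 = (15 + (7))/2 = 22/2 = 11
Mean of G2 = (14 + (4))/2 = 18/2 = 9
Mean of G1 + G2 = 11 + 9 = 20

20


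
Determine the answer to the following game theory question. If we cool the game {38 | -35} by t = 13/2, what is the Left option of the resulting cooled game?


Original game: {38 | -35} (a switch {a | b} with a > b).
Cooling by t (for t below the temperature (a - b)/2 = 73/2) taxes each move by t: {a | b} cooled by t is {a - t | b + t}.
Cooling amount: t = 13/2
Cooled Left option: 38 - 13/2 = 63/2
Cooled Right option: -35 + 13/2 = -57/2
Cooled game: {63/2 | -57/2}
Left option = 63/2

63/2


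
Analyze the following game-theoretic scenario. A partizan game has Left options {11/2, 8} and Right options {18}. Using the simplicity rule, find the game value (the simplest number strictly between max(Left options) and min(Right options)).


Left options: {11/2, 8}, max = 8
Right options: {18}, min = 18
All options are numbers and max(Left) < min(Right), so by the simplicity theorem the value is the simplest (earliest-born) number strictly between 8 and 18.
Integers 9 through 17 all lie strictly between 8 and 18.
Among integers, the simplest (lowest birthday = smallest |n|; 0 is born on day 0, +-n on day n) is 9.
No non-integer in the interval can be simpler: if x is a non-integer in the interval, then floor(x) or ceil(x) also lies in the interval (the interval contains an integer), and both are proper prefixes of x's sign expansion, i.e. born earlier. So the game value is 9.
Game value = 9

9


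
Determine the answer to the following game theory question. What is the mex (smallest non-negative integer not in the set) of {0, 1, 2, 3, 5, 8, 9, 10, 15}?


Set = {0, 1, 2, 3, 5, 8, 9, 10, 15}
0 is in the set.
1 is in the set.
2 is in the set.
3 is in the set.
4 is NOT in the set. This is the mex.
mex = 4

4


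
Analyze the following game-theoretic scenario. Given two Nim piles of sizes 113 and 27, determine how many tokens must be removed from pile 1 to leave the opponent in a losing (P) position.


Piles: 113 and 27
Current XOR: 113 XOR 27 = 106 (non-zero, so this is an N-position).
To make the XOR zero, we need to find a move that balances the piles.
For pile 1 (size 113): target = 113 XOR 106 = 27
We reduce pile 1 from 113 to 27.
Tokens removed: 113 - 27 = 86
Verification: 27 XOR 27 = 0

86


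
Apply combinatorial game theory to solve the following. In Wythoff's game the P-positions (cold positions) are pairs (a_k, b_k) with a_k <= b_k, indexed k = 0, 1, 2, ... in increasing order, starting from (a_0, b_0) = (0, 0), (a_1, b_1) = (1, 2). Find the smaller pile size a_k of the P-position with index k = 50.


By Wythoff's theorem, a_k = floor(k * phi) and b_k = floor(k * phi^2) = a_k + k, where phi = (1 + sqrt(5))/2 is the golden ratio.
phi = (1 + sqrt(5))/2 = 1.618034
k = 50
k * phi = 50 * 1.618034 = 80.901699
a_50 = floor(k * phi) = 80

80


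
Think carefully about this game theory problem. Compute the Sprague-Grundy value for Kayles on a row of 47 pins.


Kayles: a move removes 1 or 2 adjacent pins from a contiguous row.
Removing pins from a row of k leaves two independent rows (a, b) with a + b = k - 1 (one pin) or a + b = k - 2 (two pins); an end removal gives a = 0.
By Sprague-Grundy, G(k) = mex{ G(a) XOR G(b) } over all these splits. G(0) = 0.
G(1): splits (0,0):0^0=0 -> mex({0}) = 1
G(2): splits (0,1):0^1=1 (0,0):0^0=0 -> mex({0, 1}) = 2
G(3): splits (0,2):0^2=2 (1,1):1^1=0 (0,1):0^1=1 -> mex({0, 1, 2}) = 3
G(4): splits (0,3):0^3=3 (1,2):1^2=3 (0,2):0^2=2 (1,1):1^1=0 -> mex({0, 2, 3}) = 1
G(5): splits (0,4):0^1=1 (1,3):1^3=2 (2,2):2^2=0 (0,3):0^3=3 (1,2):1^2=3 -> mex({0, 1, 2, 3}) = 4
G(6) = mex({0, 1, 2, 4}) = 3
G(7) = mex({0, 1, 3, 4, 5}) = 2
G(8) = mex({0, 2, 3, 5, 6}) = 1
G(9) = mex({0, 1, 2, 3, 6, 7}) = 4
G(10) = mex({0, 1, 3, 4, 5, 7}) = 2
G(11) = mex({0, 1, 2, 3, 4, 5}) = 6
G(12) = mex({0, 1, 2, 3, 5, 6, 7}) = 4
G(13) = mex({0, 2, 3, 4, 6, 7}) = 1
G(14) = mex({0, 1, 4, 5, 6, 7}) = 2
G(15) = mex({0, 1, 2, 3, 4, 5, 6}) = 7
G(16) = mex({0, 2, 3, 5, 6, 7}) = 1
G(17) = mex({0, 1, 2, 3, 5, 6, 7}) = 4
G(18) = mex({0, 1, 2, 4, 5, 6}) = 3
G(19) = mex({0, 1, 3, 4, 5, 7}) = 2
G(20) = mex({0, 2, 3, 4, 5, 6, 7}) = 1
G(21) = mex({0, 1, 2, 3, 5, 6, 7}) = 4
G(22) = mex({0, 1, 2, 3, 4, 5, 7}) = 6
G(23) = mex({0, 1, 2, 3, 4, 5, 6}) = 7
G(24) = mex({0, 1, 2, 3, 5, 6, 7}) = 4
G(25) = mex({0, 2, 3, 4, 6, 7}) = 1
G(26) = mex({0, 1, 3, 4, 5, 6, 7}) = 2
G(27) = mex({0, 1, 2, 3, 4, 5, 6, 7}) = 8
G(28) = mex({0, 1, 2, 3, 4, 6, 7, 8}) = 5
G(29) = mex({0, 1, 2, 3, 5, 6, 7, 8, 9}) = 4
G(30) = mex({0, 1, 2, 3, 4, 5, 6, 9, 10}) = 7
G(31) = mex({0, 1, 3, 4, 5, 7, 10, 11}) = 2
G(32) = mex({0, 2, 3, 4, 5, 6, 7, 9, 11}) = 1
G(33) = mex({0, 1, 2, 3, 4, 5, 6, 7, 9, 12}) = 8
G(34) = mex({0, 1, 2, 3, 4, 5, 7, 8, 11, 12}) = 6
G(35) = mex({0, 1, 2, 3, 4, 5, 6, 8, 9, 10, 11}) = 7
G(36) = mex({0, 1, 2, 3, 5, 6, 7, 9, 10}) = 4
G(37) = mex({0, 2, 3, 4, 6, 7, 9, 10, 11, 12}) = 1
G(38) = mex({0, 1, 3, 4, 5, 6, 7, 9, 10, 11, 12}) = 2
G(39) = mex({0, 1, 2, 4, 5, 6, 7, 9, 10, 12, 14}) = 3
G(40) = mex({0, 2, 3, 4, 6, 7, 11, 12, 14}) = 1
G(41) = mex({0, 1, 2, 3, 5, 6, 7, 9, 10, 11, 12}) = 4
G(42) = mex({0, 1, 2, 3, 4, 5, 6, 9, 10}) = 7
G(43) = mex({0, 1, 3, 4, 5, 7, 9, 10, 12, 15}) = 2
G(44) = mex({0, 2, 3, 4, 5, 6, 7, 9, 10, 12, 15}) = 1
G(45) = mex({0, 1, 2, 3, 4, 5, 6, 7, 9, 10, 12, 14}) = 8
G(46) = mex({0, 1, 3, 4, 5, 7, 8, 11, 12, 14}) = 2
G(47) = mex({0, 1, 2, 3, 4, 5, 6, 8, 9, 10, 11, 12}) = 7
Therefore G(47) = 7.

7


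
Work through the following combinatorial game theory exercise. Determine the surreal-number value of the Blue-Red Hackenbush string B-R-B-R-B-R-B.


Edges (from ground): B-R-B-R-B-R-B
By Berlekamp's sign-expansion rule, a Blue-Red Hackenbush stalk has the value of the surreal number whose sign sequence is the edge sequence with B -> + and R -> -.
Sign sequence: +-+-+-+
Trace the sign expansion in the surreal number tree, starting from 0:
Edge 1: B (sign +) -> bounds (0, +inf), value = 1
Edge 2: R (sign -) -> bounds (0, 1), value = 1/2
Edge 3: B (sign +) -> bounds (1/2, 1), value = 3/4
Edge 4: R (sign -) -> bounds (1/2, 3/4), value = 5/8
Edge 5: B (sign +) -> bounds (5/8, 3/4), value = 11/16
Edge 6: R (sign -) -> bounds (5/8, 11/16), value = 21/32
Edge 7: B (sign +) -> bounds (21/32, 11/16), value = 43/64
Game value = 43/64

43/64


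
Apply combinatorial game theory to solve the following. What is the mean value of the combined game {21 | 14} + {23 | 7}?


G1 = {21 | 14}, G2 = {23 | 7}
Each is a switch {a | b} with numbers a > b; its mean value is (a + b)/2, and mean value is additive over game sums: m(G1 + G2) = m(G1) + m(G2).
Mean of G1 = (21 + (14))/2 = 35/2 = 35/2
Mean of G2 = (23 + (7))/2 = 30/2 = 15
Mean of G1 + G2 = 35/2 + 15 = 65/2

65/2


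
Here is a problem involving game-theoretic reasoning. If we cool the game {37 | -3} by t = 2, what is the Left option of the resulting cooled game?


Original game: {37 | -3} (a switch {a | b} with a > b).
Cooling by t (for t below the temperature (a - b)/2 = 20) taxes each move by t: {a | b} cooled by t is {a - t | b + t}.
Cooling amount: t = 2
Cooled Left option: 37 - 2 = 35
Cooled Right option: -3 + 2 = -1
Cooled game: {35 | -1}
Left option = 35

35


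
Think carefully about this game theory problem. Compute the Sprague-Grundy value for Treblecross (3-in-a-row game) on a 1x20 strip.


Treblecross: place X on empty cells; 3-in-a-row wins.
Playing within two cells of an existing X lets the opponent win at once, so sensible play treats the cells i-2..i+2 around each X as dead. The player left with no safe cell loses, so this is a normal-play take-away game on strips of safe cells.
Placing X at cell i (0-indexed) of a strip of k safe cells leaves independent strips of sizes max(0, i-2) and max(0, k-i-3). Hence G(k) = mex{ G(max(0,i-2)) XOR G(max(0,k-i-3)) : 0 <= i < k }, with G(0) = 0.
G(1): splits (0,0):0^0=0 -> mex({0}) = 1
G(2): splits (0,0):0^0=0 -> mex({0}) = 1
G(3): splits (0,0):0^0=0 -> mex({0}) = 1
G(4): splits (0,1):0^1=1 (0,0):0^0=0 -> mex({0, 1}) = 2
G(5): splits (0,2):0^1=1 (0,1):0^1=1 (0,0):0^0=0 -> mex({0, 1}) = 2
G(6) = mex({1}) = 0
G(7) = mex({0, 1, 2}) = 3
G(8) = mex({0, 1, 2}) = 3
G(9) = mex({0, 2}) = 1
G(10) = mex({0, 2, 3}) = 1
G(11) = mex({0, 3}) = 1
G(12) = mex({1, 3}) = 0
G(13) = mex({0, 1, 2, 3}) = 4
G(14) = mex({0, 1, 2}) = 3
G(15) = mex({0, 1, 2}) = 3
G(16) = mex({0, 1, 2, 4}) = 3
G(17) = mex({0, 1, 3, 4}) = 2
G(18) = mex({0, 1, 3, 4}) = 2
G(19) = mex({0, 1, 3, 5}) = 2
G(20) = mex({0, 1, 2, 3, 5}) = 4
Therefore G(20) = 4.

4


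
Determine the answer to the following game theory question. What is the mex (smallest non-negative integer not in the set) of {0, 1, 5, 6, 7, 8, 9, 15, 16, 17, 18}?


Set = {0, 1, 5, 6, 7, 8, 9, 15, 16, 17, 18}
0 is in the set.
1 is in the set.
2 is NOT in the set. This is the mex.
mex = 2

2


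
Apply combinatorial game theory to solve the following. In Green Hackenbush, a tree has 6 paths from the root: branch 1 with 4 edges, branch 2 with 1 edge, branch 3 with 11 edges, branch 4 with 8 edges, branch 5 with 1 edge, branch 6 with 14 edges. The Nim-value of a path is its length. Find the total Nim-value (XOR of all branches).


The tree has 6 branches from the ground vertex.
In Green Hackenbush, the Nim-value of a simple path of length k is k.
Branch 1: length 4, Nim-value = 4
Branch 2: length 1, Nim-value = 1
Branch 3: length 11, Nim-value = 11
Branch 4: length 8, Nim-value = 8
Branch 5: length 1, Nim-value = 1
Branch 6: length 14, Nim-value = 14
Total Nim-value = XOR of all branch values:
0 XOR 4 = 4
4 XOR 1 = 5
5 XOR 11 = 14
14 XOR 8 = 6
6 XOR 1 = 7
7 XOR 14 = 9
Nim-value of the tree = 9

9


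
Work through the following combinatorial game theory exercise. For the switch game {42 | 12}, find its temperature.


The game is {42 | 12}, a switch {a | b} with numbers a > b.
Cooling {a | b} by t gives {a - t | b + t}, which stops being hot when a - t = b + t, i.e. at t = (a - b)/2. So the temperature of a switch is (a - b)/2.
Temperature = (Left option - Right option) / 2
= (42 - (12)) / 2
= 30 / 2
= 15

15


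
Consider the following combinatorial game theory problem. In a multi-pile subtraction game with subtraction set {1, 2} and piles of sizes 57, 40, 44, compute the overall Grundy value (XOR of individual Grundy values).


Subtraction set: {1, 2}
For this subtraction set, G(n) = n mod 3 (period = max + 1 = 3).
Pile 1 (size 57): G(57) = 57 mod 3 = 0
Pile 2 (size 40): G(40) = 40 mod 3 = 1
Pile 3 (size 44): G(44) = 44 mod 3 = 2
Total Grundy value = XOR of all: 0 XOR 1 XOR 2 = 3

3


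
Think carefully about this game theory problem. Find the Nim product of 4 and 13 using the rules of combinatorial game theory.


Nim multiplication is bilinear over XOR: (u XOR v) * w = (u*w) XOR (v*w).
So we split each operand into its bit components and XOR the pairwise Nim products.
4 = 4 (as XOR of powers of 2).
13 = 1 + 4 + 8 (as XOR of powers of 2).
Using the standard Nim-product table on single bits:
  2*2 = 3,   2*4 = 8,   2*8 = 12,
  4*4 = 6,   4*8 = 11,  8*8 = 13,
and  1*x = x (identity), k*l = l*k (commutative).
Pairwise Nim products:
  4 * 1 = 4
  4 * 4 = 6
  4 * 8 = 11
XOR them: 4 XOR 6 XOR 11 = 9.
Result: 4 * 13 = 9 (in Nim).

9


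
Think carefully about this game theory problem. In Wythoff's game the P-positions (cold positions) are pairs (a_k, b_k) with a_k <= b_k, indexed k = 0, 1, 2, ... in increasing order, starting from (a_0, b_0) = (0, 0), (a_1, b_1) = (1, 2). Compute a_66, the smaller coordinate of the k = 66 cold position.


By Wythoff's theorem, a_k = floor(k * phi) and b_k = floor(k * phi^2) = a_k + k, where phi = (1 + sqrt(5))/2 is the golden ratio.
phi = (1 + sqrt(5))/2 = 1.618034
k = 66
k * phi = 66 * 1.618034 = 106.790243
a_66 = floor(k * phi) = 106

106


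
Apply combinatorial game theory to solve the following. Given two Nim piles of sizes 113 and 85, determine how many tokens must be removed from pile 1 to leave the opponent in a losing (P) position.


Piles: 113 and 85
Current XOR: 113 XOR 85 = 36 (non-zero, so this is an N-position).
To make the XOR zero, we need to find a move that balances the piles.
For pile 1 (size 113): target = 113 XOR 36 = 85
We reduce pile 1 from 113 to 85.
Tokens removed: 113 - 85 = 28
Verification: 85 XOR 85 = 0

28


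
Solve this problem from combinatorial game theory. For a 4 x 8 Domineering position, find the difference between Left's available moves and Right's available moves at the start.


Board is 4 x 8 (rows x cols).
Left (vertical) placements: (rows-1) * cols = 3 * 8 = 24
Right (horizontal) placements: rows * (cols-1) = 4 * 7 = 28
Advantage = Left - Right = 24 - 28 = -4

-4


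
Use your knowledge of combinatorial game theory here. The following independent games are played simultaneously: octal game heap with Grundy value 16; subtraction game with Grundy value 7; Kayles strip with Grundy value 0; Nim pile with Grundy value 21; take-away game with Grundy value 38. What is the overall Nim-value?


By the Sprague-Grundy theorem, the Grundy value of a sum of games is the XOR of individual Grundy values.
octal game heap: Grundy value = 16. Running XOR: 0 XOR 16 = 16
subtraction game: Grundy value = 7. Running XOR: 16 XOR 7 = 23
Kayles strip: Grundy value = 0. Running XOR: 23 XOR 0 = 23
Nim pile: Grundy value = 21. Running XOR: 23 XOR 21 = 2
take-away game: Grundy value = 38. Running XOR: 2 XOR 38 = 36
The combined Grundy value is 36.

36


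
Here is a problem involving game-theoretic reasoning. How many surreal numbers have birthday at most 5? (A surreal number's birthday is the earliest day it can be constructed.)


Day 0: {|} = 0 is born. Count = 1.
Day n: the number of surreal numbers born by day n is 2^(n+1) - 1.
By day 0: 2^1 - 1 = 1
By day 1: 2^2 - 1 = 3
By day 2: 2^3 - 1 = 7
By day 3: 2^4 - 1 = 15
By day 4: 2^5 - 1 = 31
By day 5: 2^6 - 1 = 63
By day 5: 63 surreal numbers.

63


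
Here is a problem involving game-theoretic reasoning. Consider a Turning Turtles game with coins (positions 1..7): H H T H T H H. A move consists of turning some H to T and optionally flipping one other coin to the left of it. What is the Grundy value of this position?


Coins: H H T H T H H
Key fact: a single head at position k behaves exactly like a Nim heap of size k (turning it to T and optionally flipping a coin at j < k corresponds to moving the heap from k to j, or to 0), and heads combine as a disjunctive sum (two heads at the same place would cancel, matching j XOR j = 0). So the Nim-value is the XOR of the 1-indexed positions of the heads.
Face-up positions (1-indexed): [1, 2, 4, 6, 7]
XOR 0 with 1: 0 XOR 1 = 1
XOR 1 with 2: 1 XOR 2 = 3
XOR 3 with 4: 3 XOR 4 = 7
XOR 7 with 6: 7 XOR 6 = 1
XOR 1 with 7: 1 XOR 7 = 6
Nim-value = 6

6


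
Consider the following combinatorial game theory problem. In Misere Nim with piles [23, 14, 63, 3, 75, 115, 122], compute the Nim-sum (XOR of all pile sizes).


We need the XOR (exclusive or) of all pile sizes.
After XOR-ing pile 1 (size 23): 0 XOR 23 = 23
After XOR-ing pile 2 (size 14): 23 XOR 14 = 25
After XOR-ing pile 3 (size 63): 25 XOR 63 = 38
After XOR-ing pile 4 (size 3): 38 XOR 3 = 37
After XOR-ing pile 5 (size 75): 37 XOR 75 = 110
After XOR-ing pile 6 (size 115): 110 XOR 115 = 29
After XOR-ing pile 7 (size 122): 29 XOR 122 = 103
The Nim-value of this position is 103.

103


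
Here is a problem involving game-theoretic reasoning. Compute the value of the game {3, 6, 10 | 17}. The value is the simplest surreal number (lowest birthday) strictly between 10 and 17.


Left options: {3, 6, 10}, max = 10
Right options: {17}, min = 17
All options are numbers and max(Left) < min(Right), so by the simplicity theorem the value is the simplest (earliest-born) number strictly between 10 and 17.
Integers 11 through 16 all lie strictly between 10 and 17.
Among integers, the simplest (lowest birthday = smallest |n|; 0 is born on day 0, +-n on day n) is 11.
No non-integer in the interval can be simpler: if x is a non-integer in the interval, then floor(x) or ceil(x) also lies in the interval (the interval contains an integer), and both are proper prefixes of x's sign expansion, i.e. born earlier. So the game value is 11.
Game value = 11

11


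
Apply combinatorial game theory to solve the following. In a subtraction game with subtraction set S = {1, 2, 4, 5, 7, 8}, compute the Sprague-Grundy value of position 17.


The subtraction set is S = {1, 2, 4, 5, 7, 8}.
G(k) = mex{ G(k - s) : s in S, s <= k }. We compute iteratively: G(0) = 0.
G(1) = mex({0}) = 1
G(2) = mex({0, 1}) = 2
G(3) = mex({1, 2}) = 0
G(4) = mex({0, 2}) = 1
G(5) = mex({0, 1}) = 2
G(6) = mex({1, 2}) = 0
G(7) = mex({0, 2}) = 1
G(8) = mex({0, 1}) = 2
G(9) = mex({1, 2}) = 0
G(10) = mex({0, 2}) = 1
Observe that G(3)..G(10) = 0, 1, 2, 0, 1, 2, 0, 1 repeats G(0)..G(7) = 0, 1, 2, 0, 1, 2, 0, 1.
For k >= max(S) = 8, G(k) is determined by the previous 8 values G(k-8)..G(k-1); a window of 8 consecutive values has recurred shifted by 3, so by induction G(k + 3) = G(k) for all k >= 0: the sequence is periodic from the start with period 3.
One period: G(0..2) = 0, 1, 2.
17 mod 3 = 2, so G(17) = G(2) = 2.

2


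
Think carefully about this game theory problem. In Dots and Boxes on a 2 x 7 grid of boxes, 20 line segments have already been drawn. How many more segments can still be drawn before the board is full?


Grid: 2 x 7 boxes, i.e. 3 rows and 8 columns of dots.
Horizontal edges: (rows + 1) * cols = 3 * 7 = 21
Vertical edges: rows * (cols + 1) = 2 * 8 = 16
Total edges: 21 + 16 = 37
Edges drawn: 20
Remaining: 37 - 20 = 17

17


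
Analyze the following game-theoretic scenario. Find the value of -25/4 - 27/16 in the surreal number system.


x = -25/4, y = 27/16
Converting to common denominator: 16
x = -100/16, y = 27/16
x - y = -25/4 - 27/16 = -127/16

-127/16


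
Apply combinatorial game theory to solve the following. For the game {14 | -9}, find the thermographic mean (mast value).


Game = {14 | -9}, a switch {a | b} with numbers a > b.
Its thermograph has left wall a - t and right wall b + t, which meet at t = (a - b)/2, where both equal (a + b)/2. So the mast (mean value) is at (a + b)/2.
Mean = (14 + (-9))/2 = 5/2 = 5/2

5/2


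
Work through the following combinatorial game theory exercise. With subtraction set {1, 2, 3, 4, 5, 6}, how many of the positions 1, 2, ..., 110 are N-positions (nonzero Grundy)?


Subtraction set S = {1, 2, 3, 4, 5, 6}, so G(n) = n mod 7.
G(n) = 0 when n is a multiple of 7.
Multiples of 7 in [1, 110]: 15
N-positions (nonzero Grundy) = 110 - 15 = 95

95


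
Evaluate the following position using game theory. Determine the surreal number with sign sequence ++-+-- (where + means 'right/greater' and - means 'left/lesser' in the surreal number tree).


Sign expansion: ++-+--
Rule: track bounds (lo, hi), initially (-inf, +inf). On '+', the current value becomes lo and we move to the simplest number in (value, hi): value + 1 if hi = +inf, otherwise the midpoint (value + hi)/2. On '-', the current value becomes hi and we move to value - 1 if lo = -inf, otherwise the midpoint (lo + value)/2.
Start at 0.
Step 1: sign = +, move right. Bounds: (0, +inf). Value = 1
Step 2: sign = +, move right. Bounds: (1, +inf). Value = 2
Step 3: sign = -, move left. Bounds: (1, 2). Value = 3/2
Step 4: sign = +, move right. Bounds: (3/2, 2). Value = 7/4
Step 5: sign = -, move left. Bounds: (3/2, 7/4). Value = 13/8
Step 6: sign = -, move left. Bounds: (3/2, 13/8). Value = 25/16
The surreal number with sign expansion ++-+-- is 25/16.

25/16


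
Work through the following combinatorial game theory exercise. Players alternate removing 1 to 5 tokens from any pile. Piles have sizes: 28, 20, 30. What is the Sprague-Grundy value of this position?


Subtraction set: {1, 2, 3, 4, 5}
For this subtraction set, G(n) = n mod 6 (period = max + 1 = 6).
Pile 1 (size 28): G(28) = 28 mod 6 = 4
Pile 2 (size 20): G(20) = 20 mod 6 = 2
Pile 3 (size 30): G(30) = 30 mod 6 = 0
Total Grundy value = XOR of all: 4 XOR 2 XOR 0 = 6

6


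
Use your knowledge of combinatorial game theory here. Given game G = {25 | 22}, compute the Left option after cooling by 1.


Original game: {25 | 22} (a switch {a | b} with a > b).
Cooling by t (for t below the temperature (a - b)/2 = 3/2) taxes each move by t: {a | b} cooled by t is {a - t | b + t}.
Cooling amount: t = 1
Cooled Left option: 25 - 1 = 24
Cooled Right option: 22 + 1 = 23
Cooled game: {24 | 23}
Left option = 24

24


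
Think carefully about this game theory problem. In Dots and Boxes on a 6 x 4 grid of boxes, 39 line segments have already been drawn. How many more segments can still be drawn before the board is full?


Grid: 6 x 4 boxes, i.e. 7 rows and 5 columns of dots.
Horizontal edges: (rows + 1) * cols = 7 * 4 = 28
Vertical edges: rows * (cols + 1) = 6 * 5 = 30
Total edges: 28 + 30 = 58
Edges drawn: 39
Remaining: 58 - 39 = 19

19


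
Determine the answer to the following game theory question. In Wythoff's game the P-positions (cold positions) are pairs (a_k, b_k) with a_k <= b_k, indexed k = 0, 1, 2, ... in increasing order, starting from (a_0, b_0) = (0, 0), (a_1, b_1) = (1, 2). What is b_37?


By Wythoff's theorem, a_k = floor(k * phi) and b_k = floor(k * phi^2) = a_k + k, where phi = (1 + sqrt(5))/2 is the golden ratio.
phi = (1 + sqrt(5))/2 = 1.618034
phi^2 = phi + 1 = 2.618034
k = 37
k * phi^2 = 37 * 2.618034 = 96.867258
b_37 = floor(k * phi^2) = 96 (check: a_37 + k = 59 + 37 = 96)

96


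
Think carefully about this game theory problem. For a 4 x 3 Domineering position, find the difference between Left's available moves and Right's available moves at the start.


Board is 4 x 3 (rows x cols).
Left (vertical) placements: (rows-1) * cols = 3 * 3 = 9
Right (horizontal) placements: rows * (cols-1) = 4 * 2 = 8
Advantage = Left - Right = 9 - 8 = 1

1


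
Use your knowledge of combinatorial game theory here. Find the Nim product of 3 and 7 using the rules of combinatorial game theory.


Nim multiplication is bilinear over XOR: (u XOR v) * w = (u*w) XOR (v*w).
So we split each operand into its bit components and XOR the pairwise Nim products.
3 = 1 + 2 (as XOR of powers of 2).
7 = 1 + 2 + 4 (as XOR of powers of 2).
Using the standard Nim-product table on single bits:
  2*2 = 3,   2*4 = 8,   2*8 = 12,
  4*4 = 6,   4*8 = 11,  8*8 = 13,
and  1*x = x (identity), k*l = l*k (commutative).
Pairwise Nim products:
  1 * 1 = 1
  1 * 2 = 2
  1 * 4 = 4
  2 * 1 = 2
  2 * 2 = 3
  2 * 4 = 8
XOR them: 1 XOR 2 XOR 4 XOR 2 XOR 3 XOR 8 = 14.
Result: 3 * 7 = 14 (in Nim).

14


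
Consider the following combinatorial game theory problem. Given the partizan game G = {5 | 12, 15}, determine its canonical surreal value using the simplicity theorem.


Left options: {5}, max = 5
Right options: {12, 15}, min = 12
All options are numbers and max(Left) < min(Right), so by the simplicity theorem the value is the simplest (earliest-born) number strictly between 5 and 12.
Integers 6 through 11 all lie strictly between 5 and 12.
Among integers, the simplest (lowest birthday = smallest |n|; 0 is born on day 0, +-n on day n) is 6.
No non-integer in the interval can be simpler: if x is a non-integer in the interval, then floor(x) or ceil(x) also lies in the interval (the interval contains an integer), and both are proper prefixes of x's sign expansion, i.e. born earlier. So the game value is 6.
Game value = 6

6


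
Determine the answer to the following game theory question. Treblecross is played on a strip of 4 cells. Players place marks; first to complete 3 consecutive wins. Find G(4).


Treblecross: place X on empty cells; 3-in-a-row wins.
Playing within two cells of an existing X lets the opponent win at once, so sensible play treats the cells i-2..i+2 around each X as dead. The player left with no safe cell loses, so this is a normal-play take-away game on strips of safe cells.
Placing X at cell i (0-indexed) of a strip of k safe cells leaves independent strips of sizes max(0, i-2) and max(0, k-i-3). Hence G(k) = mex{ G(max(0,i-2)) XOR G(max(0,k-i-3)) : 0 <= i < k }, with G(0) = 0.
G(1): splits (0,0):0^0=0 -> mex({0}) = 1
G(2): splits (0,0):0^0=0 -> mex({0}) = 1
G(3): splits (0,0):0^0=0 -> mex({0}) = 1
G(4): splits (0,1):0^1=1 (0,0):0^0=0 -> mex({0, 1}) = 2
Therefore G(4) = 2.

2


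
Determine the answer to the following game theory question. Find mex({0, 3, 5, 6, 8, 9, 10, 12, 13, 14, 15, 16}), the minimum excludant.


Set = {0, 3, 5, 6, 8, 9, 10, 12, 13, 14, 15, 16}
0 is in the set.
1 is NOT in the set. This is the mex.
mex = 1

1


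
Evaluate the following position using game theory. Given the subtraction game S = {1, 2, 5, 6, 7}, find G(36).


The subtraction set is S = {1, 2, 5, 6, 7}.
G(k) = mex{ G(k - s) : s in S, s <= k }. We compute iteratively: G(0) = 0.
G(1) = mex({0}) = 1
G(2) = mex({0, 1}) = 2
G(3) = mex({1, 2}) = 0
G(4) = mex({0, 2}) = 1
G(5) = mex({0, 1}) = 2
G(6) = mex({0, 1, 2}) = 3
G(7) = mex({0, 1, 2, 3}) = 4
G(8) = mex({0, 1, 2, 3, 4}) = 5
G(9) = mex({0, 1, 2, 4, 5}) = 3
G(10) = mex({0, 1, 2, 3, 5}) = 4
G(11) = mex({1, 2, 3, 4}) = 0
G(12) = mex({0, 2, 3, 4}) = 1
G(13) = mex({0, 1, 3, 4, 5}) = 2
G(14) = mex({1, 2, 3, 4, 5}) = 0
G(15) = mex({0, 2, 3, 4, 5}) = 1
G(16) = mex({0, 1, 3, 4}) = 2
G(17) = mex({0, 1, 2, 4}) = 3
Observe that G(11)..G(17) = 0, 1, 2, 0, 1, 2, 3 repeats G(0)..G(6) = 0, 1, 2, 0, 1, 2, 3.
For k >= max(S) = 7, G(k) is determined by the previous 7 values G(k-7)..G(k-1); a window of 7 consecutive values has recurred shifted by 11, so by induction G(k + 11) = G(k) for all k >= 0: the sequence is periodic from the start with period 11.
One period: G(0..10) = 0, 1, 2, 0, 1, 2, 3, 4, 5, 3, 4.
36 mod 11 = 3, so G(36) = G(3) = 0.

0


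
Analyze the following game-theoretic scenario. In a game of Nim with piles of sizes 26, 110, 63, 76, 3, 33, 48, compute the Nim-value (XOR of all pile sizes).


We need the XOR (exclusive or) of all pile sizes.
After XOR-ing pile 1 (size 26): 0 XOR 26 = 26
After XOR-ing pile 2 (size 110): 26 XOR 110 = 116
After XOR-ing pile 3 (size 63): 116 XOR 63 = 75
After XOR-ing pile 4 (size 76): 75 XOR 76 = 7
After XOR-ing pile 5 (size 3): 7 XOR 3 = 4
After XOR-ing pile 6 (size 33): 4 XOR 33 = 37
After XOR-ing pile 7 (size 48): 37 XOR 48 = 21
The Nim-value of this position is 21.

21


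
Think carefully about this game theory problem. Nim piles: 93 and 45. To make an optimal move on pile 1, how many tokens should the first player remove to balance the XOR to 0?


Piles: 93 and 45
Current XOR: 93 XOR 45 = 112 (non-zero, so this is an N-position).
To make the XOR zero, we need to find a move that balances the piles.
For pile 1 (size 93): target = 93 XOR 112 = 45
We reduce pile 1 from 93 to 45.
Tokens removed: 93 - 45 = 48
Verification: 45 XOR 45 = 0

48


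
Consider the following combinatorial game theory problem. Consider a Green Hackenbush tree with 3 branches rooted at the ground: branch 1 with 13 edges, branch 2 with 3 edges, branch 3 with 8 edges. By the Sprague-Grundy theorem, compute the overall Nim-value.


The tree has 3 branches from the ground vertex.
In Green Hackenbush, the Nim-value of a simple path of length k is k.
Branch 1: length 13, Nim-value = 13
Branch 2: length 3, Nim-value = 3
Branch 3: length 8, Nim-value = 8
Total Nim-value = XOR of all branch values:
0 XOR 13 = 13
13 XOR 3 = 14
14 XOR 8 = 6
Nim-value of the tree = 6

6


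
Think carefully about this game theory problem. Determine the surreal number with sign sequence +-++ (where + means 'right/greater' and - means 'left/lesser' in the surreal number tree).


Sign expansion: +-++
Rule: track bounds (lo, hi), initially (-inf, +inf). On '+', the current value becomes lo and we move to the simplest number in (value, hi): value + 1 if hi = +inf, otherwise the midpoint (value + hi)/2. On '-', the current value becomes hi and we move to value - 1 if lo = -inf, otherwise the midpoint (lo + value)/2.
Start at 0.
Step 1: sign = +, move right. Bounds: (0, +inf). Value = 1
Step 2: sign = -, move left. Bounds: (0, 1). Value = 1/2
Step 3: sign = +, move right. Bounds: (1/2, 1). Value = 3/4
Step 4: sign = +, move right. Bounds: (3/4, 1). Value = 7/8
The surreal number with sign expansion +-++ is 7/8.

7/8


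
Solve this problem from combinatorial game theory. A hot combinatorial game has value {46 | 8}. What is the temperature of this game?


The game is {46 | 8}, a switch {a | b} with numbers a > b.
Cooling {a | b} by t gives {a - t | b + t}, which stops being hot when a - t = b + t, i.e. at t = (a - b)/2. So the temperature of a switch is (a - b)/2.
Temperature = (Left option - Right option) / 2
= (46 - (8)) / 2
= 38 / 2
= 19

19


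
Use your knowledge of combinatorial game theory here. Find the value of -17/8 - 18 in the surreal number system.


x = -17/8, y = 18
Converting to common denominator: 8
x = -17/8, y = 144/8
x - y = -17/8 - 18 = -161/8

-161/8


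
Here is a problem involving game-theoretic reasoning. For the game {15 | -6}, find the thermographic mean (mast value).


Game = {15 | -6}, a switch {a | b} with numbers a > b.
Its thermograph has left wall a - t and right wall b + t, which meet at t = (a - b)/2, where both equal (a + b)/2. So the mast (mean value) is at (a + b)/2.
Mean = (15 + (-6))/2 = 9/2 = 9/2

9/2
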